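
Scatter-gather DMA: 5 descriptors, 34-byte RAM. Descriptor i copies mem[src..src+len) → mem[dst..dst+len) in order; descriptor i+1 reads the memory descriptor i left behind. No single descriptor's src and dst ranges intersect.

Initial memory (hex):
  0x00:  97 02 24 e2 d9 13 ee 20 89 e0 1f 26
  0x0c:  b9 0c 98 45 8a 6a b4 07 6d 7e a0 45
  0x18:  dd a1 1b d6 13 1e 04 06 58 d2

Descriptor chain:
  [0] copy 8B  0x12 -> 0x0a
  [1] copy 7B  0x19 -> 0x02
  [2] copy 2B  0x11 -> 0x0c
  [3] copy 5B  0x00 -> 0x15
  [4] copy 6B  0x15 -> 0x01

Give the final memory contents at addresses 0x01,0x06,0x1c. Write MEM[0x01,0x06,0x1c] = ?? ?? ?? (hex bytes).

MEM[0x01,0x06,0x1c] = 97 1b 13

D0: mem[0x0a..0x11] <- [b4 07 6d 7e a0 45 dd a1]
D1: mem[0x02..0x08] <- [a1 1b d6 13 1e 04 06]
D2: mem[0x0c..0x0d] <- [a1 b4]
D3: mem[0x15..0x19] <- [97 02 a1 1b d6]
D4: mem[0x01..0x06] <- [97 02 a1 1b d6 1b]
query mem[0x01]=0x97, mem[0x06]=0x1b, mem[0x1c]=0x13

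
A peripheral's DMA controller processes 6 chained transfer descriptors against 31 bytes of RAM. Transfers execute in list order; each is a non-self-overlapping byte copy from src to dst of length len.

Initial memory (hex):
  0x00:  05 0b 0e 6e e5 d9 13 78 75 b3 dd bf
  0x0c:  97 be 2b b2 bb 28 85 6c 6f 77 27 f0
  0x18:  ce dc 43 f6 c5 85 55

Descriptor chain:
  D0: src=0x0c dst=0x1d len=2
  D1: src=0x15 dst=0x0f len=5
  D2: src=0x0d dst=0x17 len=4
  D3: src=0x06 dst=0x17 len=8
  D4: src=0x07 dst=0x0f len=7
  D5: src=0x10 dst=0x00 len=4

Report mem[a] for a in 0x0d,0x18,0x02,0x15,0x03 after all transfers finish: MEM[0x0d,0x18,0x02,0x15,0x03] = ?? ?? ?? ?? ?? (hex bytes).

MEM[0x0d,0x18,0x02,0x15,0x03] = be 78 dd be bf

[0] 0x0c->0x1d len=2 : 97 be
[1] 0x15->0x0f len=5 : 77 27 f0 ce dc
[2] 0x0d->0x17 len=4 : be 2b 77 27
[3] 0x06->0x17 len=8 : 13 78 75 b3 dd bf 97 be
[4] 0x07->0x0f len=7 : 78 75 b3 dd bf 97 be
[5] 0x10->0x00 len=4 : 75 b3 dd bf
query mem[0x0d]=0xbe, mem[0x18]=0x78, mem[0x02]=0xdd, mem[0x15]=0xbe, mem[0x03]=0xbf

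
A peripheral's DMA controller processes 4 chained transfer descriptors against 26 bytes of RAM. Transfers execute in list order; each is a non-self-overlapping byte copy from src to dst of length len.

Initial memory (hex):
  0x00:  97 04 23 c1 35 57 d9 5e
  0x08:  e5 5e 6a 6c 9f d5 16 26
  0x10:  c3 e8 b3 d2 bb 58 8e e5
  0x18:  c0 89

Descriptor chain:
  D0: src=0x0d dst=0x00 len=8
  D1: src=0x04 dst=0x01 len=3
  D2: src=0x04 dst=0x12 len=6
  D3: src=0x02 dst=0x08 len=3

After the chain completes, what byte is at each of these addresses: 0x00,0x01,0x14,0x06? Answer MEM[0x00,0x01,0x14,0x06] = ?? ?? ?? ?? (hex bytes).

  after D0: wrote 8B at 0x00 = d51626c3e8b3d2bb
  after D1: wrote 3B at 0x01 = e8b3d2
  after D2: wrote 6B at 0x12 = e8b3d2bbe55e
  after D3: wrote 3B at 0x08 = b3d2e8
query mem[0x00]=0xd5, mem[0x01]=0xe8, mem[0x14]=0xd2, mem[0x06]=0xd2

MEM[0x00,0x01,0x14,0x06] = d5 e8 d2 d2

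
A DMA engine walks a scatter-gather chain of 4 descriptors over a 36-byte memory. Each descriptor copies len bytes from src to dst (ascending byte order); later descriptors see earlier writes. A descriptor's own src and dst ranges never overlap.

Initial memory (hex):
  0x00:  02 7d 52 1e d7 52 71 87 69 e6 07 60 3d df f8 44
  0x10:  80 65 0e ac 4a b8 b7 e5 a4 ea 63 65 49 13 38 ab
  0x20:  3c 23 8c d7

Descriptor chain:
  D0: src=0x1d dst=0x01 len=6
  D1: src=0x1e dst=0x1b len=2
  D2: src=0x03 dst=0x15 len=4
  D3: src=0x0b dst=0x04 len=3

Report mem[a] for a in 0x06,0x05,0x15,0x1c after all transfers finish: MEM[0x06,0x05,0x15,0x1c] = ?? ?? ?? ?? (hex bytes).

#0 dst[0x01+6] := {0x13,0x38,0xab,0x3c,0x23,0x8c}
#1 dst[0x1b+2] := {0x38,0xab}
#2 dst[0x15+4] := {0xab,0x3c,0x23,0x8c}
#3 dst[0x04+3] := {0x60,0x3d,0xdf}
query mem[0x06]=0xdf, mem[0x05]=0x3d, mem[0x15]=0xab, mem[0x1c]=0xab

MEM[0x06,0x05,0x15,0x1c] = df 3d ab ab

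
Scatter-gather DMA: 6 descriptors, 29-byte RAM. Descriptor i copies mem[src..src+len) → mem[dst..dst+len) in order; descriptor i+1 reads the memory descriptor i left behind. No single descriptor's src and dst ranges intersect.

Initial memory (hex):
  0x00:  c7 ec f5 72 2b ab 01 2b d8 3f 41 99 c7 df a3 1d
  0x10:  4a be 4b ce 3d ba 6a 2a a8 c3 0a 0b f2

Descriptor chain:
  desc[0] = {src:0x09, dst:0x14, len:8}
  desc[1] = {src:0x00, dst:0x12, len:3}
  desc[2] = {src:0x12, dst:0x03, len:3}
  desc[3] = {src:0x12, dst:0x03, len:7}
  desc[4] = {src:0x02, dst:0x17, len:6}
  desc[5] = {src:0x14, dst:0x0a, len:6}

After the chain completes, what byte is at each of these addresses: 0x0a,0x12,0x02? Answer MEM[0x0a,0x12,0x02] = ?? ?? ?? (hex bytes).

D0: mem[0x14..0x1b] <- [3f 41 99 c7 df a3 1d 4a]
D1: mem[0x12..0x14] <- [c7 ec f5]
D2: mem[0x03..0x05] <- [c7 ec f5]
D3: mem[0x03..0x09] <- [c7 ec f5 41 99 c7 df]
D4: mem[0x17..0x1c] <- [f5 c7 ec f5 41 99]
D5: mem[0x0a..0x0f] <- [f5 41 99 f5 c7 ec]
query mem[0x0a]=0xf5, mem[0x12]=0xc7, mem[0x02]=0xf5

MEM[0x0a,0x12,0x02] = f5 c7 f5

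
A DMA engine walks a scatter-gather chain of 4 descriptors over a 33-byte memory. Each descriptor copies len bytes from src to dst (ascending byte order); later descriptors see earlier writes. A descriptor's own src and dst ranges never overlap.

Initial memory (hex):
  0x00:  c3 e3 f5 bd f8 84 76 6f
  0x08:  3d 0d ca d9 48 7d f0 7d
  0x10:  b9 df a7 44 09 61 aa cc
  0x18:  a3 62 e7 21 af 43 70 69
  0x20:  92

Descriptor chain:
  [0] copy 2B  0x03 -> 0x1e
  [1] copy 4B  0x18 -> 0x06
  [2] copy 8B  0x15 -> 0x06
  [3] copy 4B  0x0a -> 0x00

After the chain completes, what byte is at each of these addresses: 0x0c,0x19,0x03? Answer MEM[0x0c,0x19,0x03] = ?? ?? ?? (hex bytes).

#0 dst[0x1e+2] := {0xbd,0xf8}
#1 dst[0x06+4] := {0xa3,0x62,0xe7,0x21}
#2 dst[0x06+8] := {0x61,0xaa,0xcc,0xa3,0x62,0xe7,0x21,0xaf}
#3 dst[0x00+4] := {0x62,0xe7,0x21,0xaf}
query mem[0x0c]=0x21, mem[0x19]=0x62, mem[0x03]=0xaf

MEM[0x0c,0x19,0x03] = 21 62 af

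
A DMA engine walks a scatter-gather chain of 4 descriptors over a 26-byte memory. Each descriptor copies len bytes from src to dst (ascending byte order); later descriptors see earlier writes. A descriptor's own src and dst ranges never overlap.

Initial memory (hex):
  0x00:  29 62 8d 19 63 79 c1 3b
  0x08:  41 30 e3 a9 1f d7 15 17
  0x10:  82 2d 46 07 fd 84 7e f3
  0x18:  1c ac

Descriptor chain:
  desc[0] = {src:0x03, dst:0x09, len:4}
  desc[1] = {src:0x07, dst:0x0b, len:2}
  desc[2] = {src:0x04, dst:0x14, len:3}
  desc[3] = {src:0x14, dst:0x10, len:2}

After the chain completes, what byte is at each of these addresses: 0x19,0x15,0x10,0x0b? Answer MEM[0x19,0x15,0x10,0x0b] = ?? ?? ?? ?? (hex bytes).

#0 dst[0x09+4] := {0x19,0x63,0x79,0xc1}
#1 dst[0x0b+2] := {0x3b,0x41}
#2 dst[0x14+3] := {0x63,0x79,0xc1}
#3 dst[0x10+2] := {0x63,0x79}
query mem[0x19]=0xac, mem[0x15]=0x79, mem[0x10]=0x63, mem[0x0b]=0x3b

MEM[0x19,0x15,0x10,0x0b] = ac 79 63 3b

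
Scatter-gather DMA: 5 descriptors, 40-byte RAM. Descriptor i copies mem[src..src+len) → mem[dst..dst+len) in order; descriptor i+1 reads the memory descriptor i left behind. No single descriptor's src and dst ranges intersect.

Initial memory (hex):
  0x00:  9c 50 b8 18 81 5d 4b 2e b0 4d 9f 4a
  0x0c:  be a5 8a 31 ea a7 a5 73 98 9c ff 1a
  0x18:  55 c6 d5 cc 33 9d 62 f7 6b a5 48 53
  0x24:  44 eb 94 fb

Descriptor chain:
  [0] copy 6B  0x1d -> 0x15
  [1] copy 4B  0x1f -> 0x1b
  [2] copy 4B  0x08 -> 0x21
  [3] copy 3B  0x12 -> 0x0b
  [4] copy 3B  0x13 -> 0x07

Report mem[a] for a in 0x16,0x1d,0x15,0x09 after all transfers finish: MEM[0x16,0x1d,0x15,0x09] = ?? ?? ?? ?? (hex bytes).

MEM[0x16,0x1d,0x15,0x09] = 62 a5 9d 9d

  after D0: wrote 6B at 0x15 = 9d62f76ba548
  after D1: wrote 4B at 0x1b = f76ba548
  after D2: wrote 4B at 0x21 = b04d9f4a
  after D3: wrote 3B at 0x0b = a57398
  after D4: wrote 3B at 0x07 = 73989d
query mem[0x16]=0x62, mem[0x1d]=0xa5, mem[0x15]=0x9d, mem[0x09]=0x9d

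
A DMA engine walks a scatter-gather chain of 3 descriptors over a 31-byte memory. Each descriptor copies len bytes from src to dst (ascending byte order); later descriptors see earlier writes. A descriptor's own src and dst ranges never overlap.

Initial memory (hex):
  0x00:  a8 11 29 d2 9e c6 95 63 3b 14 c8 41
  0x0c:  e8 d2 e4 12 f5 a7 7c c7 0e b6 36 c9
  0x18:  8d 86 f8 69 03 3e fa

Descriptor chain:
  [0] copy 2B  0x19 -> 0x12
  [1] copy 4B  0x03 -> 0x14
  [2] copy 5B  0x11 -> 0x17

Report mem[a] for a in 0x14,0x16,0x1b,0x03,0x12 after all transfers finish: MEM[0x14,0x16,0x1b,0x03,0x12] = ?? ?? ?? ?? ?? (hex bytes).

D0: mem[0x12..0x13] <- [86 f8]
D1: mem[0x14..0x17] <- [d2 9e c6 95]
D2: mem[0x17..0x1b] <- [a7 86 f8 d2 9e]
query mem[0x14]=0xd2, mem[0x16]=0xc6, mem[0x1b]=0x9e, mem[0x03]=0xd2, mem[0x12]=0x86

MEM[0x14,0x16,0x1b,0x03,0x12] = d2 c6 9e d2 86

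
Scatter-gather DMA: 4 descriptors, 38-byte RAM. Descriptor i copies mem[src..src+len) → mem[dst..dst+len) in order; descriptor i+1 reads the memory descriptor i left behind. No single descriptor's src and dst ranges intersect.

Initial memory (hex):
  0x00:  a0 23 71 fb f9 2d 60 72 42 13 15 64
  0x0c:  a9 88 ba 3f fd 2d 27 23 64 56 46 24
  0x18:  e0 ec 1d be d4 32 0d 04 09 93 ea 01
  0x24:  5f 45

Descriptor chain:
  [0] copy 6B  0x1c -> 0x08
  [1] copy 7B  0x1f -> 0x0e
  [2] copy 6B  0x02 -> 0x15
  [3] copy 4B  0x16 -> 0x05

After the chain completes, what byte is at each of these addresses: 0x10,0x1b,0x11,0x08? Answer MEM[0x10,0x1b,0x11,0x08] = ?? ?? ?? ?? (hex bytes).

#0 dst[0x08+6] := {0xd4,0x32,0x0d,0x04,0x09,0x93}
#1 dst[0x0e+7] := {0x04,0x09,0x93,0xea,0x01,0x5f,0x45}
#2 dst[0x15+6] := {0x71,0xfb,0xf9,0x2d,0x60,0x72}
#3 dst[0x05+4] := {0xfb,0xf9,0x2d,0x60}
query mem[0x10]=0x93, mem[0x1b]=0xbe, mem[0x11]=0xea, mem[0x08]=0x60

MEM[0x10,0x1b,0x11,0x08] = 93 be ea 60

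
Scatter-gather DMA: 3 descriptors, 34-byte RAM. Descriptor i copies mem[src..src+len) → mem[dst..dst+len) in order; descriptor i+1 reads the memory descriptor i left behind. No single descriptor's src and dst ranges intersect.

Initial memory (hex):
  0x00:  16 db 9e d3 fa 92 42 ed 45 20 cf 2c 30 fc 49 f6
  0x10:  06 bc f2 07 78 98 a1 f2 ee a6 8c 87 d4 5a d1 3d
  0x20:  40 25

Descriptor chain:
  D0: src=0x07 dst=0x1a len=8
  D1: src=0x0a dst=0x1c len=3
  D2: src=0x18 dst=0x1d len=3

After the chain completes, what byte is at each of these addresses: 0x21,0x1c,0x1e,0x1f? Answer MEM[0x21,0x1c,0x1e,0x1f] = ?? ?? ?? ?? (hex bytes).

#0 dst[0x1a+8] := {0xed,0x45,0x20,0xcf,0x2c,0x30,0xfc,0x49}
#1 dst[0x1c+3] := {0xcf,0x2c,0x30}
#2 dst[0x1d+3] := {0xee,0xa6,0xed}
query mem[0x21]=0x49, mem[0x1c]=0xcf, mem[0x1e]=0xa6, mem[0x1f]=0xed

MEM[0x21,0x1c,0x1e,0x1f] = 49 cf a6 ed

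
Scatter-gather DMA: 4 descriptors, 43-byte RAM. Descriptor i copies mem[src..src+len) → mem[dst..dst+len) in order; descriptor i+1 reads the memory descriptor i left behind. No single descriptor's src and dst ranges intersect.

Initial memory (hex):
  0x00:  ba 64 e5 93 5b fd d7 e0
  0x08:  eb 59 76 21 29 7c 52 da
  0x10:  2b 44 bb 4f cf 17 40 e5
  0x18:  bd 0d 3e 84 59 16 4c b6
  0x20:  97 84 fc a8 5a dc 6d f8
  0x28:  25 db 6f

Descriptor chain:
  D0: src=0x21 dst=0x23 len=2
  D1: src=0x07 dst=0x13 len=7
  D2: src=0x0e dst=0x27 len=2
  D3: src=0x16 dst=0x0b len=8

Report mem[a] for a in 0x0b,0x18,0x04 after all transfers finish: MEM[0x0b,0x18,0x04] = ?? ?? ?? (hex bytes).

D0: mem[0x23..0x24] <- [84 fc]
D1: mem[0x13..0x19] <- [e0 eb 59 76 21 29 7c]
D2: mem[0x27..0x28] <- [52 da]
D3: mem[0x0b..0x12] <- [76 21 29 7c 3e 84 59 16]
query mem[0x0b]=0x76, mem[0x18]=0x29, mem[0x04]=0x5b

MEM[0x0b,0x18,0x04] = 76 29 5b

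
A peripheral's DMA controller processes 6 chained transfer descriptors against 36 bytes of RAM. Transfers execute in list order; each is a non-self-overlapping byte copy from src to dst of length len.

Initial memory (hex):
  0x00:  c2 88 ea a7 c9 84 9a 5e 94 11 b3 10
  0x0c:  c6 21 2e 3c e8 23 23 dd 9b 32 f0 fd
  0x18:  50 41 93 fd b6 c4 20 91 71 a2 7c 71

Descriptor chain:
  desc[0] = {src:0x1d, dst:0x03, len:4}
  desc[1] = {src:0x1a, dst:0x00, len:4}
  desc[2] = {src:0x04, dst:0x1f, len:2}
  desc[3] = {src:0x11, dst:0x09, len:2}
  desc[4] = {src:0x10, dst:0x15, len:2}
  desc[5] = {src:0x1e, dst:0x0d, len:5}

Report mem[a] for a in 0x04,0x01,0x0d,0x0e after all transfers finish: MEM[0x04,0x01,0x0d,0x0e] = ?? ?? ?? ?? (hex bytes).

  after D0: wrote 4B at 0x03 = c4209171
  after D1: wrote 4B at 0x00 = 93fdb6c4
  after D2: wrote 2B at 0x1f = 2091
  after D3: wrote 2B at 0x09 = 2323
  after D4: wrote 2B at 0x15 = e823
  after D5: wrote 5B at 0x0d = 202091a27c
query mem[0x04]=0x20, mem[0x01]=0xfd, mem[0x0d]=0x20, mem[0x0e]=0x20

MEM[0x04,0x01,0x0d,0x0e] = 20 fd 20 20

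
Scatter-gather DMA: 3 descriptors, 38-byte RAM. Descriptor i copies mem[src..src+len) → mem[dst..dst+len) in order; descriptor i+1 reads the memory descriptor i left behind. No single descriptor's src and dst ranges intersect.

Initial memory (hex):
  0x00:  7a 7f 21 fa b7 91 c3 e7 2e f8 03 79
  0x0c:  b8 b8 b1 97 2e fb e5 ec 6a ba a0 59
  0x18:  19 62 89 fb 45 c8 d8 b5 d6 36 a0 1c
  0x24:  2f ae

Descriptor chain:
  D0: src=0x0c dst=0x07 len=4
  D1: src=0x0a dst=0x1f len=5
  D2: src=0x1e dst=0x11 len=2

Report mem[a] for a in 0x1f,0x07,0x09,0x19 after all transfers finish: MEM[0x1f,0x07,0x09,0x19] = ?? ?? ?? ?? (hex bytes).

#0 dst[0x07+4] := {0xb8,0xb8,0xb1,0x97}
#1 dst[0x1f+5] := {0x97,0x79,0xb8,0xb8,0xb1}
#2 dst[0x11+2] := {0xd8,0x97}
query mem[0x1f]=0x97, mem[0x07]=0xb8, mem[0x09]=0xb1, mem[0x19]=0x62

MEM[0x1f,0x07,0x09,0x19] = 97 b8 b1 62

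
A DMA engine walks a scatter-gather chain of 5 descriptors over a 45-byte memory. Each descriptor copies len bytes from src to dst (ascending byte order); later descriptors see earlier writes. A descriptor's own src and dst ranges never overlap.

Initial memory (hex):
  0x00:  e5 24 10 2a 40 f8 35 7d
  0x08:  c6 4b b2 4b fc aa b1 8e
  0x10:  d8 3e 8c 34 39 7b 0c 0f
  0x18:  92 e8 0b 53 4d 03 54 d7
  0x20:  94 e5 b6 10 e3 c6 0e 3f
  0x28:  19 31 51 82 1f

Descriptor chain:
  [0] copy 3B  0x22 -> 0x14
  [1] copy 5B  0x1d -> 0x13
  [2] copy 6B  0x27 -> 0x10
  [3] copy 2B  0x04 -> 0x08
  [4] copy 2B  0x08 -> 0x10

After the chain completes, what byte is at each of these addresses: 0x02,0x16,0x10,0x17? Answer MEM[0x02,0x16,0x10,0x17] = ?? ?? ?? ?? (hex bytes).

MEM[0x02,0x16,0x10,0x17] = 10 94 40 e5

#0 dst[0x14+3] := {0xb6,0x10,0xe3}
#1 dst[0x13+5] := {0x03,0x54,0xd7,0x94,0xe5}
#2 dst[0x10+6] := {0x3f,0x19,0x31,0x51,0x82,0x1f}
#3 dst[0x08+2] := {0x40,0xf8}
#4 dst[0x10+2] := {0x40,0xf8}
query mem[0x02]=0x10, mem[0x16]=0x94, mem[0x10]=0x40, mem[0x17]=0xe5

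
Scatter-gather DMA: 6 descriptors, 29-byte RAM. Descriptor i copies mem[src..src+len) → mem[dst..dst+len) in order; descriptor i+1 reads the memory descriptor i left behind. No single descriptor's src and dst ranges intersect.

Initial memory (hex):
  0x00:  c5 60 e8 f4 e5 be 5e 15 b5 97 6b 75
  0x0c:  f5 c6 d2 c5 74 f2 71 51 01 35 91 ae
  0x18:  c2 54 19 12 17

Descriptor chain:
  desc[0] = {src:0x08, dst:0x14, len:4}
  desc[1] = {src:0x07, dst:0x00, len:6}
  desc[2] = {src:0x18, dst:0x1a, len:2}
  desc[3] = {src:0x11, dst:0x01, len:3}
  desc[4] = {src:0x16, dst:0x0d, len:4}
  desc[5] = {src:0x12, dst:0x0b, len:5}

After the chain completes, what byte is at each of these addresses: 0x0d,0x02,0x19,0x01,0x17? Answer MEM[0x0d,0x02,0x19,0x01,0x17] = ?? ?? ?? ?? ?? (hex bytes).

MEM[0x0d,0x02,0x19,0x01,0x17] = b5 71 54 f2 75

[0] 0x08->0x14 len=4 : b5 97 6b 75
[1] 0x07->0x00 len=6 : 15 b5 97 6b 75 f5
[2] 0x18->0x1a len=2 : c2 54
[3] 0x11->0x01 len=3 : f2 71 51
[4] 0x16->0x0d len=4 : 6b 75 c2 54
[5] 0x12->0x0b len=5 : 71 51 b5 97 6b
query mem[0x0d]=0xb5, mem[0x02]=0x71, mem[0x19]=0x54, mem[0x01]=0xf2, mem[0x17]=0x75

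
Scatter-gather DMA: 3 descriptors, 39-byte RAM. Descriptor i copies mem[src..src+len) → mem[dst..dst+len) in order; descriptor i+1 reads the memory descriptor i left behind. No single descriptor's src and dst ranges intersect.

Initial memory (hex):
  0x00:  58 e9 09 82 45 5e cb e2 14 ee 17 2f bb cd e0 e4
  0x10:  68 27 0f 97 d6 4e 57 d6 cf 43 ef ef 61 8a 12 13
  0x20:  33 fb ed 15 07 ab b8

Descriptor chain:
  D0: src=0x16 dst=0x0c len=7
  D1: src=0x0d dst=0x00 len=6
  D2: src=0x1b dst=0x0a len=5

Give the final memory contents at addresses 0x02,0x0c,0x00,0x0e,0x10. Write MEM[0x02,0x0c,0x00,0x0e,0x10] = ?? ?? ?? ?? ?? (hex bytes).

MEM[0x02,0x0c,0x00,0x0e,0x10] = 43 8a d6 13 ef

  after D0: wrote 7B at 0x0c = 57d6cf43efef61
  after D1: wrote 6B at 0x00 = d6cf43efef61
  after D2: wrote 5B at 0x0a = ef618a1213
query mem[0x02]=0x43, mem[0x0c]=0x8a, mem[0x00]=0xd6, mem[0x0e]=0x13, mem[0x10]=0xef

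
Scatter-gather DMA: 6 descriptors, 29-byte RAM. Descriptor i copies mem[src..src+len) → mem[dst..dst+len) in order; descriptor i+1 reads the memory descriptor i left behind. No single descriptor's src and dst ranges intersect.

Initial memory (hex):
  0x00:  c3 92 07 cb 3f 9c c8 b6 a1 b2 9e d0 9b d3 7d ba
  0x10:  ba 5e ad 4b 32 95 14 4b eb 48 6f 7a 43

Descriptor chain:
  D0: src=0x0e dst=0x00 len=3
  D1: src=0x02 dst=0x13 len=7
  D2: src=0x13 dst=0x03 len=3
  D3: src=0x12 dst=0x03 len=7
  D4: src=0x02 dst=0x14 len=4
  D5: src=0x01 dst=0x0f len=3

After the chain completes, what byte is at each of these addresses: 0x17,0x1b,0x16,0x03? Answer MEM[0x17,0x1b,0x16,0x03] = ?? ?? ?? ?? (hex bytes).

MEM[0x17,0x1b,0x16,0x03] = cb 7a ba ad

#0 dst[0x00+3] := {0x7d,0xba,0xba}
#1 dst[0x13+7] := {0xba,0xcb,0x3f,0x9c,0xc8,0xb6,0xa1}
#2 dst[0x03+3] := {0xba,0xcb,0x3f}
#3 dst[0x03+7] := {0xad,0xba,0xcb,0x3f,0x9c,0xc8,0xb6}
#4 dst[0x14+4] := {0xba,0xad,0xba,0xcb}
#5 dst[0x0f+3] := {0xba,0xba,0xad}
query mem[0x17]=0xcb, mem[0x1b]=0x7a, mem[0x16]=0xba, mem[0x03]=0xad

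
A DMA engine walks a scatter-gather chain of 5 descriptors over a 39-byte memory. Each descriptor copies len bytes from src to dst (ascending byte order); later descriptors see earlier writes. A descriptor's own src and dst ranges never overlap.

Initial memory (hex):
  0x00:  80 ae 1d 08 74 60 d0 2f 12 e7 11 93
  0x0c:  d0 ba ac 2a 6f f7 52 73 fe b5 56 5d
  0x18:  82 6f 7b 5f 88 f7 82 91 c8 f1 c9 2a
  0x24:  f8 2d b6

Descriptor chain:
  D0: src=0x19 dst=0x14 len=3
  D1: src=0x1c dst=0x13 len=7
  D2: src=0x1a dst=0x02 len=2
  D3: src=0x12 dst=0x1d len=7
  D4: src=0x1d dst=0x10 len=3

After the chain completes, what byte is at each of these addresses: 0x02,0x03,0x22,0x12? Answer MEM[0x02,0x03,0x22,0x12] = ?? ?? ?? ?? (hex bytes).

MEM[0x02,0x03,0x22,0x12] = 7b 5f c8 f7

#0 dst[0x14+3] := {0x6f,0x7b,0x5f}
#1 dst[0x13+7] := {0x88,0xf7,0x82,0x91,0xc8,0xf1,0xc9}
#2 dst[0x02+2] := {0x7b,0x5f}
#3 dst[0x1d+7] := {0x52,0x88,0xf7,0x82,0x91,0xc8,0xf1}
#4 dst[0x10+3] := {0x52,0x88,0xf7}
query mem[0x02]=0x7b, mem[0x03]=0x5f, mem[0x22]=0xc8, mem[0x12]=0xf7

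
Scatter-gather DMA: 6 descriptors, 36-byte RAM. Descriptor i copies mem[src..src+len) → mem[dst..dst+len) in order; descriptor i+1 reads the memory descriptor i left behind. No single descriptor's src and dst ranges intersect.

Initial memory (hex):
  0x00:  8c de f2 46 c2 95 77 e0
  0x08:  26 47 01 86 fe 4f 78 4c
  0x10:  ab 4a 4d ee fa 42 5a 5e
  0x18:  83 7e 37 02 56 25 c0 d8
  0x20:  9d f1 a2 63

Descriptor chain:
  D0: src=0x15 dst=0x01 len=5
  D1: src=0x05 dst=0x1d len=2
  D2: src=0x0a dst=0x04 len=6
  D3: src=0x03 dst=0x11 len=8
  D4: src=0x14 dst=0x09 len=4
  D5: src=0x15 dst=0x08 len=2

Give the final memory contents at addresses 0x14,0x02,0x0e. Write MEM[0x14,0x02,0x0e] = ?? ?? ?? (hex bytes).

MEM[0x14,0x02,0x0e] = fe 5a 78

[0] 0x15->0x01 len=5 : 42 5a 5e 83 7e
[1] 0x05->0x1d len=2 : 7e 77
[2] 0x0a->0x04 len=6 : 01 86 fe 4f 78 4c
[3] 0x03->0x11 len=8 : 5e 01 86 fe 4f 78 4c 01
[4] 0x14->0x09 len=4 : fe 4f 78 4c
[5] 0x15->0x08 len=2 : 4f 78
query mem[0x14]=0xfe, mem[0x02]=0x5a, mem[0x0e]=0x78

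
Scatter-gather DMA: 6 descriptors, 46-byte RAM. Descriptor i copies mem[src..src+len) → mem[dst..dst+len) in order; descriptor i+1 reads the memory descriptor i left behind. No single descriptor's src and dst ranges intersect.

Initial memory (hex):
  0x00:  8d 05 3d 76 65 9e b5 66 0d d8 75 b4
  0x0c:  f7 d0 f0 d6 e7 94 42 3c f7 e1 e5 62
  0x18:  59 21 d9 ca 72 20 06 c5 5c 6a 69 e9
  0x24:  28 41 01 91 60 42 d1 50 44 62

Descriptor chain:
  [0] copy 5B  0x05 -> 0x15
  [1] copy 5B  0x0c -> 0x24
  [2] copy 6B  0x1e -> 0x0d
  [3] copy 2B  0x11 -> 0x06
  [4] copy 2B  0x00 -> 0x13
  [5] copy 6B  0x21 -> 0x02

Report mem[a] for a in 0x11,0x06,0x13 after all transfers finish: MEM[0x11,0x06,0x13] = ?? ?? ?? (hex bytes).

MEM[0x11,0x06,0x13] = 69 d0 8d

D0: mem[0x15..0x19] <- [9e b5 66 0d d8]
D1: mem[0x24..0x28] <- [f7 d0 f0 d6 e7]
D2: mem[0x0d..0x12] <- [06 c5 5c 6a 69 e9]
D3: mem[0x06..0x07] <- [69 e9]
D4: mem[0x13..0x14] <- [8d 05]
D5: mem[0x02..0x07] <- [6a 69 e9 f7 d0 f0]
query mem[0x11]=0x69, mem[0x06]=0xd0, mem[0x13]=0x8d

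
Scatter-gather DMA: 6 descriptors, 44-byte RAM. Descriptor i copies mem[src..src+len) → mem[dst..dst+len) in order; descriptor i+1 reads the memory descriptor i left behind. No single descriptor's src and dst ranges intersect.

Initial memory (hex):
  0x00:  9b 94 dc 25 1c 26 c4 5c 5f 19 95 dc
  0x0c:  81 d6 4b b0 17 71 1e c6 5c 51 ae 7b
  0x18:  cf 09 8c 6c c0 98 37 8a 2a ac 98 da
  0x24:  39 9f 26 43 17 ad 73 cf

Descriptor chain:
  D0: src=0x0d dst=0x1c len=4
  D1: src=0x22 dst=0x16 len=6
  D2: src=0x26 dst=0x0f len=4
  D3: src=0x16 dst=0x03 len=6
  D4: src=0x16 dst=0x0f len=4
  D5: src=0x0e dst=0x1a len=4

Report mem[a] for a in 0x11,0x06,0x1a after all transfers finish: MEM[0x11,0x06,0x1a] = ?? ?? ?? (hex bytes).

MEM[0x11,0x06,0x1a] = 39 9f 4b

#0 dst[0x1c+4] := {0xd6,0x4b,0xb0,0x17}
#1 dst[0x16+6] := {0x98,0xda,0x39,0x9f,0x26,0x43}
#2 dst[0x0f+4] := {0x26,0x43,0x17,0xad}
#3 dst[0x03+6] := {0x98,0xda,0x39,0x9f,0x26,0x43}
#4 dst[0x0f+4] := {0x98,0xda,0x39,0x9f}
#5 dst[0x1a+4] := {0x4b,0x98,0xda,0x39}
query mem[0x11]=0x39, mem[0x06]=0x9f, mem[0x1a]=0x4b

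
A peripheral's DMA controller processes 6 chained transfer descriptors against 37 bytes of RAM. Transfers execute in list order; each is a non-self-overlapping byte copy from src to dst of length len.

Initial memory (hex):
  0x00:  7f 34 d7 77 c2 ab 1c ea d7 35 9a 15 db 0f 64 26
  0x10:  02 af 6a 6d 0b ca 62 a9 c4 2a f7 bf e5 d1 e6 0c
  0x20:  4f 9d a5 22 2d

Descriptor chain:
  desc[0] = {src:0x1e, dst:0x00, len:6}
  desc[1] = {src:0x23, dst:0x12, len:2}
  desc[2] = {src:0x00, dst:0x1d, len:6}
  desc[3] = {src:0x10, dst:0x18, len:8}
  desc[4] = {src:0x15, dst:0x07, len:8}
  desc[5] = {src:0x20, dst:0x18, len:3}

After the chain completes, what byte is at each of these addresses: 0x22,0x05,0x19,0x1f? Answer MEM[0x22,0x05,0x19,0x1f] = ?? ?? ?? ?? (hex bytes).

MEM[0x22,0x05,0x19,0x1f] = 22 22 a5 a9

#0 dst[0x00+6] := {0xe6,0x0c,0x4f,0x9d,0xa5,0x22}
#1 dst[0x12+2] := {0x22,0x2d}
#2 dst[0x1d+6] := {0xe6,0x0c,0x4f,0x9d,0xa5,0x22}
#3 dst[0x18+8] := {0x02,0xaf,0x22,0x2d,0x0b,0xca,0x62,0xa9}
#4 dst[0x07+8] := {0xca,0x62,0xa9,0x02,0xaf,0x22,0x2d,0x0b}
#5 dst[0x18+3] := {0x9d,0xa5,0x22}
query mem[0x22]=0x22, mem[0x05]=0x22, mem[0x19]=0xa5, mem[0x1f]=0xa9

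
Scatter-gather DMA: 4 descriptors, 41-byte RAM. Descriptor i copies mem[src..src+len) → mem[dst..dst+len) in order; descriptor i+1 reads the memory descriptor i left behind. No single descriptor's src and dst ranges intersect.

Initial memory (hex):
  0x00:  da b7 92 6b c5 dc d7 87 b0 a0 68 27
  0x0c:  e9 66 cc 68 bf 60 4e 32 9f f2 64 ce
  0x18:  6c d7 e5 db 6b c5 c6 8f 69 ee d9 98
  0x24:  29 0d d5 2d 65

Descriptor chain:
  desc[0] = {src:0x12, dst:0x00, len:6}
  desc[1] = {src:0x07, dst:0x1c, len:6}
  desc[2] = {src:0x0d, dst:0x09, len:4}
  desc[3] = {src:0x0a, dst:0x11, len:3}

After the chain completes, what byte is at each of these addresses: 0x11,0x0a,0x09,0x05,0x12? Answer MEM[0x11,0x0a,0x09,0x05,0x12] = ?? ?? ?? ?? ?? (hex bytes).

MEM[0x11,0x0a,0x09,0x05,0x12] = cc cc 66 ce 68

[0] 0x12->0x00 len=6 : 4e 32 9f f2 64 ce
[1] 0x07->0x1c len=6 : 87 b0 a0 68 27 e9
[2] 0x0d->0x09 len=4 : 66 cc 68 bf
[3] 0x0a->0x11 len=3 : cc 68 bf
query mem[0x11]=0xcc, mem[0x0a]=0xcc, mem[0x09]=0x66, mem[0x05]=0xce, mem[0x12]=0x68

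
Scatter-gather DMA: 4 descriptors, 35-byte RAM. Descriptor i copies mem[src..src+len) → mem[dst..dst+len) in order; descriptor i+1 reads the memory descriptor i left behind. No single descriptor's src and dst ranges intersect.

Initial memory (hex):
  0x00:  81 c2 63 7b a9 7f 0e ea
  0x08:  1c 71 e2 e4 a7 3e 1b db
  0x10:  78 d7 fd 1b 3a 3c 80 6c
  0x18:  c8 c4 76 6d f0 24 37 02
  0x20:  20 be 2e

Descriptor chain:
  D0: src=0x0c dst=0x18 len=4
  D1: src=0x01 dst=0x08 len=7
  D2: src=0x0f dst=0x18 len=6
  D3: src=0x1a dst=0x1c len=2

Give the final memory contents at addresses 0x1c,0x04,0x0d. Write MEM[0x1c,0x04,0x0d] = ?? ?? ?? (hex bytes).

#0 dst[0x18+4] := {0xa7,0x3e,0x1b,0xdb}
#1 dst[0x08+7] := {0xc2,0x63,0x7b,0xa9,0x7f,0x0e,0xea}
#2 dst[0x18+6] := {0xdb,0x78,0xd7,0xfd,0x1b,0x3a}
#3 dst[0x1c+2] := {0xd7,0xfd}
query mem[0x1c]=0xd7, mem[0x04]=0xa9, mem[0x0d]=0x0e

MEM[0x1c,0x04,0x0d] = d7 a9 0e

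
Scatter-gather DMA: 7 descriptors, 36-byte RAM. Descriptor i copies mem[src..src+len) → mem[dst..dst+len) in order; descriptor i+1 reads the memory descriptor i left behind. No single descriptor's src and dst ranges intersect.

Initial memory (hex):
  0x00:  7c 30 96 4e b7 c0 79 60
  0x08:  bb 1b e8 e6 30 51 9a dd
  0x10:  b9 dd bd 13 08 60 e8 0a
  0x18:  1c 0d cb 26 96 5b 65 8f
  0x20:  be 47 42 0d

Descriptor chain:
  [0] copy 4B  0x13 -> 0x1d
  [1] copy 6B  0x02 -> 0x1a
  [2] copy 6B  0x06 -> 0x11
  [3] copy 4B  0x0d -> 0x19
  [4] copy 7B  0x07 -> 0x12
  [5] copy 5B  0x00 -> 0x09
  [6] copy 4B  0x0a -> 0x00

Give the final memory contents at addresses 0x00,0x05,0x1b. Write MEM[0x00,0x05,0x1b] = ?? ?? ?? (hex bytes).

MEM[0x00,0x05,0x1b] = 30 c0 dd

[0] 0x13->0x1d len=4 : 13 08 60 e8
[1] 0x02->0x1a len=6 : 96 4e b7 c0 79 60
[2] 0x06->0x11 len=6 : 79 60 bb 1b e8 e6
[3] 0x0d->0x19 len=4 : 51 9a dd b9
[4] 0x07->0x12 len=7 : 60 bb 1b e8 e6 30 51
[5] 0x00->0x09 len=5 : 7c 30 96 4e b7
[6] 0x0a->0x00 len=4 : 30 96 4e b7
query mem[0x00]=0x30, mem[0x05]=0xc0, mem[0x1b]=0xdd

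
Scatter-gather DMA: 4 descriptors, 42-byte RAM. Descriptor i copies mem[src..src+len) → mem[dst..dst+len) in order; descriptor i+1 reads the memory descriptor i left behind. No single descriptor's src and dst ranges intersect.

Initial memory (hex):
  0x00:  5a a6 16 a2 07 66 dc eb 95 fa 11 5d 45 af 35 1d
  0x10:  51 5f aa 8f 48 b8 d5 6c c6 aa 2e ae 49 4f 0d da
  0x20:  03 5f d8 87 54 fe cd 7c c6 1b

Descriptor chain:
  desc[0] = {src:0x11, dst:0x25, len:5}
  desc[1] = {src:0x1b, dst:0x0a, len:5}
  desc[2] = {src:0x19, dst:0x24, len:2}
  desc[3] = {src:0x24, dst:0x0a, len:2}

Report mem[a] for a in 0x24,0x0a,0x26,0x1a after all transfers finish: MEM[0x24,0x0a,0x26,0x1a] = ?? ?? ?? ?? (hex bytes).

D0: mem[0x25..0x29] <- [5f aa 8f 48 b8]
D1: mem[0x0a..0x0e] <- [ae 49 4f 0d da]
D2: mem[0x24..0x25] <- [aa 2e]
D3: mem[0x0a..0x0b] <- [aa 2e]
query mem[0x24]=0xaa, mem[0x0a]=0xaa, mem[0x26]=0xaa, mem[0x1a]=0x2e

MEM[0x24,0x0a,0x26,0x1a] = aa aa aa 2e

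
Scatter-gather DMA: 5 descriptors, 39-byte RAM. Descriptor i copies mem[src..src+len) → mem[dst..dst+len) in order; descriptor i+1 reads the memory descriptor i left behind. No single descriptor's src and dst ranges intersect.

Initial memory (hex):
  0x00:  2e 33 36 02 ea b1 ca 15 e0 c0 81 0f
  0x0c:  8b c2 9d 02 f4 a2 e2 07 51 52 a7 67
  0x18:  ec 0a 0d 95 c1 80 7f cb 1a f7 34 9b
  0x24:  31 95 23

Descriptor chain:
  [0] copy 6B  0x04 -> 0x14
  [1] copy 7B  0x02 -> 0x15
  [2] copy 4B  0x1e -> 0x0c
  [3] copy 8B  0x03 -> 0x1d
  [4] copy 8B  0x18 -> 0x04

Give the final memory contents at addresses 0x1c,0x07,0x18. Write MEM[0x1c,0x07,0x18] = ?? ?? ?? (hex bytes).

[0] 0x04->0x14 len=6 : ea b1 ca 15 e0 c0
[1] 0x02->0x15 len=7 : 36 02 ea b1 ca 15 e0
[2] 0x1e->0x0c len=4 : 7f cb 1a f7
[3] 0x03->0x1d len=8 : 02 ea b1 ca 15 e0 c0 81
[4] 0x18->0x04 len=8 : b1 ca 15 e0 c1 02 ea b1
query mem[0x1c]=0xc1, mem[0x07]=0xe0, mem[0x18]=0xb1

MEM[0x1c,0x07,0x18] = c1 e0 b1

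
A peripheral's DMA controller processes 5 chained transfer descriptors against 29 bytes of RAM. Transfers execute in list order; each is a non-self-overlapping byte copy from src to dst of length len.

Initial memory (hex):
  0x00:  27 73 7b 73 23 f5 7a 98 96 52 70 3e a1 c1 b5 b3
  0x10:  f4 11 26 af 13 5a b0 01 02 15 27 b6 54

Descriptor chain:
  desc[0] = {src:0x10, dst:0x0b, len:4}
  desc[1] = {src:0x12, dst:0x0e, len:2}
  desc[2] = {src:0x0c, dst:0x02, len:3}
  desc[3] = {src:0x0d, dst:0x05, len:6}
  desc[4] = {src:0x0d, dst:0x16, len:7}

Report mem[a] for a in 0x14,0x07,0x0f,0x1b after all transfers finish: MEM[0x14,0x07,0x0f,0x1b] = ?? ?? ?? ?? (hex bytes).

  after D0: wrote 4B at 0x0b = f41126af
  after D1: wrote 2B at 0x0e = 26af
  after D2: wrote 3B at 0x02 = 112626
  after D3: wrote 6B at 0x05 = 2626aff41126
  after D4: wrote 7B at 0x16 = 2626aff41126af
query mem[0x14]=0x13, mem[0x07]=0xaf, mem[0x0f]=0xaf, mem[0x1b]=0x26

MEM[0x14,0x07,0x0f,0x1b] = 13 af af 26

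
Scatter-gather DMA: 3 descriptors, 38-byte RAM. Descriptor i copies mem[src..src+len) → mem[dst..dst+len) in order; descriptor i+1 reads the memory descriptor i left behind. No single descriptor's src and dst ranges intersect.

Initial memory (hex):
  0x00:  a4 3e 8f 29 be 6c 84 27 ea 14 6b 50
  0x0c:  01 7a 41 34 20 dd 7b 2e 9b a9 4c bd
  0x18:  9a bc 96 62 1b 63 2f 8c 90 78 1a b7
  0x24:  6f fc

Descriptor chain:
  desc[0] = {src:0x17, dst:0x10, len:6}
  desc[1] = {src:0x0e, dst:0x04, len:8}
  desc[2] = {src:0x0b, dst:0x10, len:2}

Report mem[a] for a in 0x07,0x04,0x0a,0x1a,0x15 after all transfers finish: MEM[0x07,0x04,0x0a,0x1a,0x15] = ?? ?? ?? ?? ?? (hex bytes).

D0: mem[0x10..0x15] <- [bd 9a bc 96 62 1b]
D1: mem[0x04..0x0b] <- [41 34 bd 9a bc 96 62 1b]
D2: mem[0x10..0x11] <- [1b 01]
query mem[0x07]=0x9a, mem[0x04]=0x41, mem[0x0a]=0x62, mem[0x1a]=0x96, mem[0x15]=0x1b

MEM[0x07,0x04,0x0a,0x1a,0x15] = 9a 41 62 96 1b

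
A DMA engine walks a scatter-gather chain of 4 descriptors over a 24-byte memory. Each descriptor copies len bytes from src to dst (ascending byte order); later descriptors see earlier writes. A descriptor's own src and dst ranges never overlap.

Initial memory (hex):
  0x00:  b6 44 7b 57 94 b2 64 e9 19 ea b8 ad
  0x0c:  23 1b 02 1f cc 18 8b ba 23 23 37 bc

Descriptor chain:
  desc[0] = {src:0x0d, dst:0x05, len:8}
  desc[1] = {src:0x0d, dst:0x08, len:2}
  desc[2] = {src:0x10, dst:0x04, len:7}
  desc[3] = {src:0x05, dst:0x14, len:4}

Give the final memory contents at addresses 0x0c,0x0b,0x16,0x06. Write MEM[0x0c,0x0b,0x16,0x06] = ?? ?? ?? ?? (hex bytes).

D0: mem[0x05..0x0c] <- [1b 02 1f cc 18 8b ba 23]
D1: mem[0x08..0x09] <- [1b 02]
D2: mem[0x04..0x0a] <- [cc 18 8b ba 23 23 37]
D3: mem[0x14..0x17] <- [18 8b ba 23]
query mem[0x0c]=0x23, mem[0x0b]=0xba, mem[0x16]=0xba, mem[0x06]=0x8b

MEM[0x0c,0x0b,0x16,0x06] = 23 ba ba 8b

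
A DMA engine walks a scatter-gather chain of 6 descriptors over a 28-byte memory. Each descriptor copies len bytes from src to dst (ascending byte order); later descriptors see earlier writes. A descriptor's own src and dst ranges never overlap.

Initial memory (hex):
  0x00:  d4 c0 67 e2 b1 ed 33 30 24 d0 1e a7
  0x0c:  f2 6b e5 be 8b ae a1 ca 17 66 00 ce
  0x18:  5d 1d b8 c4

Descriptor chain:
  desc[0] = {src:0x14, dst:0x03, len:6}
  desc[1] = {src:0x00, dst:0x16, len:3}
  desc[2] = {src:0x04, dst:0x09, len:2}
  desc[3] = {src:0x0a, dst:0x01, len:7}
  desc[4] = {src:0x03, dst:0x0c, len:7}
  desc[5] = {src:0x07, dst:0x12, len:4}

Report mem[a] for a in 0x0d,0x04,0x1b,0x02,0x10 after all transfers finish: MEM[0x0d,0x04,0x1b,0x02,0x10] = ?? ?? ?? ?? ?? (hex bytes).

#0 dst[0x03+6] := {0x17,0x66,0x00,0xce,0x5d,0x1d}
#1 dst[0x16+3] := {0xd4,0xc0,0x67}
#2 dst[0x09+2] := {0x66,0x00}
#3 dst[0x01+7] := {0x00,0xa7,0xf2,0x6b,0xe5,0xbe,0x8b}
#4 dst[0x0c+7] := {0xf2,0x6b,0xe5,0xbe,0x8b,0x1d,0x66}
#5 dst[0x12+4] := {0x8b,0x1d,0x66,0x00}
query mem[0x0d]=0x6b, mem[0x04]=0x6b, mem[0x1b]=0xc4, mem[0x02]=0xa7, mem[0x10]=0x8b

MEM[0x0d,0x04,0x1b,0x02,0x10] = 6b 6b c4 a7 8b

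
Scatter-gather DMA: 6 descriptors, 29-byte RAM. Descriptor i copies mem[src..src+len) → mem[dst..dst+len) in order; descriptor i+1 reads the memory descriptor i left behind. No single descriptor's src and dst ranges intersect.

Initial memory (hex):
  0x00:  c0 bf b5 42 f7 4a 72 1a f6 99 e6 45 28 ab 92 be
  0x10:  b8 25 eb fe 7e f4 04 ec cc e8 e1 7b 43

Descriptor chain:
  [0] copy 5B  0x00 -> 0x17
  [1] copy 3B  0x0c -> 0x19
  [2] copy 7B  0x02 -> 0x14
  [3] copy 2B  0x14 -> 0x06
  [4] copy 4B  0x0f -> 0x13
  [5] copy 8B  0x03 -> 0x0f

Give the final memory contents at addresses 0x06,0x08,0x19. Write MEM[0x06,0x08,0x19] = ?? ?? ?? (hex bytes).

D0: mem[0x17..0x1b] <- [c0 bf b5 42 f7]
D1: mem[0x19..0x1b] <- [28 ab 92]
D2: mem[0x14..0x1a] <- [b5 42 f7 4a 72 1a f6]
D3: mem[0x06..0x07] <- [b5 42]
D4: mem[0x13..0x16] <- [be b8 25 eb]
D5: mem[0x0f..0x16] <- [42 f7 4a b5 42 f6 99 e6]
query mem[0x06]=0xb5, mem[0x08]=0xf6, mem[0x19]=0x1a

MEM[0x06,0x08,0x19] = b5 f6 1a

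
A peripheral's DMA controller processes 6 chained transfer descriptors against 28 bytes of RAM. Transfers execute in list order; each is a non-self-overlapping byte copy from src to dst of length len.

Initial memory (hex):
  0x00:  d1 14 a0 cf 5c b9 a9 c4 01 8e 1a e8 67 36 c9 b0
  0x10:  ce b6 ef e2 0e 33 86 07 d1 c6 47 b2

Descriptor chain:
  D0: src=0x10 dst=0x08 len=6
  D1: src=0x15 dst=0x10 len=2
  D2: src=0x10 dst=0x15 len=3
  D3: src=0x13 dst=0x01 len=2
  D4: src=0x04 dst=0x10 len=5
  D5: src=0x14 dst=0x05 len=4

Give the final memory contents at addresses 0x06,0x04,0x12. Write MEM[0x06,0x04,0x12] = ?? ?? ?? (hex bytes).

D0: mem[0x08..0x0d] <- [ce b6 ef e2 0e 33]
D1: mem[0x10..0x11] <- [33 86]
D2: mem[0x15..0x17] <- [33 86 ef]
D3: mem[0x01..0x02] <- [e2 0e]
D4: mem[0x10..0x14] <- [5c b9 a9 c4 ce]
D5: mem[0x05..0x08] <- [ce 33 86 ef]
query mem[0x06]=0x33, mem[0x04]=0x5c, mem[0x12]=0xa9

MEM[0x06,0x04,0x12] = 33 5c a9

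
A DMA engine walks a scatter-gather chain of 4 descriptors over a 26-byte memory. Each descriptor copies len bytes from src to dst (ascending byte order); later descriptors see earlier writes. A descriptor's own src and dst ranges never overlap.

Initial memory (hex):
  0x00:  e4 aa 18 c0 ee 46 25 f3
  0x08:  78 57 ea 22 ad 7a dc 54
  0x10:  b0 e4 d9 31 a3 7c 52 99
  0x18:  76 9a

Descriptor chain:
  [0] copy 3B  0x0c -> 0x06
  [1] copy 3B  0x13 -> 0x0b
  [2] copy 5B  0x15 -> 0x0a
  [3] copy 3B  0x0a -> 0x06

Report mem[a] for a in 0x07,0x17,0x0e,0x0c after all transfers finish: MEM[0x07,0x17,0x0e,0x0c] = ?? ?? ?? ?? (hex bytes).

[0] 0x0c->0x06 len=3 : ad 7a dc
[1] 0x13->0x0b len=3 : 31 a3 7c
[2] 0x15->0x0a len=5 : 7c 52 99 76 9a
[3] 0x0a->0x06 len=3 : 7c 52 99
query mem[0x07]=0x52, mem[0x17]=0x99, mem[0x0e]=0x9a, mem[0x0c]=0x99

MEM[0x07,0x17,0x0e,0x0c] = 52 99 9a 99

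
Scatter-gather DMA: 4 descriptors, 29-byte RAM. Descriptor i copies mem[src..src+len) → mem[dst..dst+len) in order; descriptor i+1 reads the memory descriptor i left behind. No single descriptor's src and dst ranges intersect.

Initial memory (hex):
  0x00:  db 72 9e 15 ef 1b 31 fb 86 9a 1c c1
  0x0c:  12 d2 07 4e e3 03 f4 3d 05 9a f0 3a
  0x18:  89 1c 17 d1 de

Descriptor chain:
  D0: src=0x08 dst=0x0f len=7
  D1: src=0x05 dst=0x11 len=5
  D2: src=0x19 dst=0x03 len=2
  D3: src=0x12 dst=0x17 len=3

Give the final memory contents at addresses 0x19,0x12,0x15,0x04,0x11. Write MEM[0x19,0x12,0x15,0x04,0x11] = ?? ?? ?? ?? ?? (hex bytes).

#0 dst[0x0f+7] := {0x86,0x9a,0x1c,0xc1,0x12,0xd2,0x07}
#1 dst[0x11+5] := {0x1b,0x31,0xfb,0x86,0x9a}
#2 dst[0x03+2] := {0x1c,0x17}
#3 dst[0x17+3] := {0x31,0xfb,0x86}
query mem[0x19]=0x86, mem[0x12]=0x31, mem[0x15]=0x9a, mem[0x04]=0x17, mem[0x11]=0x1b

MEM[0x19,0x12,0x15,0x04,0x11] = 86 31 9a 17 1b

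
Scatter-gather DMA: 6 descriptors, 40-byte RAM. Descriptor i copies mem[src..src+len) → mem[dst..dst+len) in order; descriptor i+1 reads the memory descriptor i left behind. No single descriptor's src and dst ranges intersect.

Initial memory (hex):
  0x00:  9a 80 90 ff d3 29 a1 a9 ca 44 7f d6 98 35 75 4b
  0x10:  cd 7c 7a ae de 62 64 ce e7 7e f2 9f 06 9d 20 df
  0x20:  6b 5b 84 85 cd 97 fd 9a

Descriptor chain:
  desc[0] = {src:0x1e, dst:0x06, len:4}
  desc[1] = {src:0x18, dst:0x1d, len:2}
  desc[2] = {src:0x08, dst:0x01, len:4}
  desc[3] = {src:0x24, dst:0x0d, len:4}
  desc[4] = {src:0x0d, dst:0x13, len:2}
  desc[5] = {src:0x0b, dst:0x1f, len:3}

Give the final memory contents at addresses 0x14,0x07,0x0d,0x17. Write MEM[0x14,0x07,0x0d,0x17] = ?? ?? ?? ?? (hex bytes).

[0] 0x1e->0x06 len=4 : 20 df 6b 5b
[1] 0x18->0x1d len=2 : e7 7e
[2] 0x08->0x01 len=4 : 6b 5b 7f d6
[3] 0x24->0x0d len=4 : cd 97 fd 9a
[4] 0x0d->0x13 len=2 : cd 97
[5] 0x0b->0x1f len=3 : d6 98 cd
query mem[0x14]=0x97, mem[0x07]=0xdf, mem[0x0d]=0xcd, mem[0x17]=0xce

MEM[0x14,0x07,0x0d,0x17] = 97 df cd ce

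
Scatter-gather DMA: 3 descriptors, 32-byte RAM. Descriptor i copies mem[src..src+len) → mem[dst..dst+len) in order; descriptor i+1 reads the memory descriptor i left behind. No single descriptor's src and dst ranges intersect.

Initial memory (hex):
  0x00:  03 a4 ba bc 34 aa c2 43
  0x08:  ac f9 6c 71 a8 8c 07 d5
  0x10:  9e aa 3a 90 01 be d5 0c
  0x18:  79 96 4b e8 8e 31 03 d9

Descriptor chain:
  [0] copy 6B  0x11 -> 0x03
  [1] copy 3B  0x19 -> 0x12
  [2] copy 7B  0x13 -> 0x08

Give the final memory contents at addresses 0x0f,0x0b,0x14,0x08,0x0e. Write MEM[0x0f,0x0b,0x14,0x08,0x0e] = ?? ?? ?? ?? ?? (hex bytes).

  after D0: wrote 6B at 0x03 = aa3a9001bed5
  after D1: wrote 3B at 0x12 = 964be8
  after D2: wrote 7B at 0x08 = 4be8bed50c7996
query mem[0x0f]=0xd5, mem[0x0b]=0xd5, mem[0x14]=0xe8, mem[0x08]=0x4b, mem[0x0e]=0x96

MEM[0x0f,0x0b,0x14,0x08,0x0e] = d5 d5 e8 4b 96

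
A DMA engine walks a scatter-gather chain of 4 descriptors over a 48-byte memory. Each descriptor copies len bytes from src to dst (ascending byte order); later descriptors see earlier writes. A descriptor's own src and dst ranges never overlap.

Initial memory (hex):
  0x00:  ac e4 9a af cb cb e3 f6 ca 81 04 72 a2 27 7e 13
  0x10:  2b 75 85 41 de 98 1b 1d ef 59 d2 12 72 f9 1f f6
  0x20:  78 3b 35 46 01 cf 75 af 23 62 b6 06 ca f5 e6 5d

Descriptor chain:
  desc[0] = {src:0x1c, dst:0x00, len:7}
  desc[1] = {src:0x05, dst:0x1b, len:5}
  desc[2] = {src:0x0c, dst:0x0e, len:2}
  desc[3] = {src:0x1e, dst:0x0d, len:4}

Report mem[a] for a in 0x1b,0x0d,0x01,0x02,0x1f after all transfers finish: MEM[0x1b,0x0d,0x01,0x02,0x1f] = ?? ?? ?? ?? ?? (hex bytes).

MEM[0x1b,0x0d,0x01,0x02,0x1f] = 3b ca f9 1f 81

D0: mem[0x00..0x06] <- [72 f9 1f f6 78 3b 35]
D1: mem[0x1b..0x1f] <- [3b 35 f6 ca 81]
D2: mem[0x0e..0x0f] <- [a2 27]
D3: mem[0x0d..0x10] <- [ca 81 78 3b]
query mem[0x1b]=0x3b, mem[0x0d]=0xca, mem[0x01]=0xf9, mem[0x02]=0x1f, mem[0x1f]=0x81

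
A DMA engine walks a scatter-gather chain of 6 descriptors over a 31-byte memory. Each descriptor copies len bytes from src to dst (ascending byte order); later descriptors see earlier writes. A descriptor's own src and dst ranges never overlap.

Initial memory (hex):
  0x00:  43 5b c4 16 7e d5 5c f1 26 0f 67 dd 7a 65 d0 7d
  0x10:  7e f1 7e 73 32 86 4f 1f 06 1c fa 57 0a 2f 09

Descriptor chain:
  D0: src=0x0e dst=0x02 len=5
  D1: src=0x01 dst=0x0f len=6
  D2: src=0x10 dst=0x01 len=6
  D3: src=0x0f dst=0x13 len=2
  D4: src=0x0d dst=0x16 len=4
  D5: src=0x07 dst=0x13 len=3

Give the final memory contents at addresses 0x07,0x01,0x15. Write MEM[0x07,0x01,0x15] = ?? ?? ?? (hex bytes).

D0: mem[0x02..0x06] <- [d0 7d 7e f1 7e]
D1: mem[0x0f..0x14] <- [5b d0 7d 7e f1 7e]
D2: mem[0x01..0x06] <- [d0 7d 7e f1 7e 86]
D3: mem[0x13..0x14] <- [5b d0]
D4: mem[0x16..0x19] <- [65 d0 5b d0]
D5: mem[0x13..0x15] <- [f1 26 0f]
query mem[0x07]=0xf1, mem[0x01]=0xd0, mem[0x15]=0x0f

MEM[0x07,0x01,0x15] = f1 d0 0f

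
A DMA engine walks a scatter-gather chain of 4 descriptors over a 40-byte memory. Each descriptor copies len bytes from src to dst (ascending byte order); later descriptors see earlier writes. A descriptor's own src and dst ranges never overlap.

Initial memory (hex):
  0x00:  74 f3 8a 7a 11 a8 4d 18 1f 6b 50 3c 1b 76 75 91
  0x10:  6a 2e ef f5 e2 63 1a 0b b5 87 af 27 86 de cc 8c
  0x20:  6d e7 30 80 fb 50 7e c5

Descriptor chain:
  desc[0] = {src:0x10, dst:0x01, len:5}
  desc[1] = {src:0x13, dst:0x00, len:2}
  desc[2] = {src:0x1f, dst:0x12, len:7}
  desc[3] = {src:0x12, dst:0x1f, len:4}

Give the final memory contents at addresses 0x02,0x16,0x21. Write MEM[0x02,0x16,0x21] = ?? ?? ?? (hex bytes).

  after D0: wrote 5B at 0x01 = 6a2eeff5e2
  after D1: wrote 2B at 0x00 = f5e2
  after D2: wrote 7B at 0x12 = 8c6de73080fb50
  after D3: wrote 4B at 0x1f = 8c6de730
query mem[0x02]=0x2e, mem[0x16]=0x80, mem[0x21]=0xe7

MEM[0x02,0x16,0x21] = 2e 80 e7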